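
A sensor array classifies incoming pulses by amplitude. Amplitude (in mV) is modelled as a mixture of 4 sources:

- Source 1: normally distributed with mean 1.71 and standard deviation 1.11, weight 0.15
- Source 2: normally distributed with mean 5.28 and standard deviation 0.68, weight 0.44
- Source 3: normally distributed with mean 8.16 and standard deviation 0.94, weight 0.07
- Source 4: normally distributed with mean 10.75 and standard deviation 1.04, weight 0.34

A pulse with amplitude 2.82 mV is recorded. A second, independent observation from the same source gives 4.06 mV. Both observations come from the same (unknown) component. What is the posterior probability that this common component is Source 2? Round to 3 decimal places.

0.034

Apply Bayes' rule: the posterior for each component is proportional to its prior times its likelihood at x.
Since both observations come from the same component, the likelihood for component k is f_k(x₁)·f_k(x₂).
  L_1 = [(1/(1.11·√(2π)))·exp(−(2.82−1.71)²/(2·1.11²)) = 0.359407·exp(-0.50000) = 0.217992] × [0.0382202] = 0.00833169
  L_2 = [(1/(0.68·√(2π)))·exp(−(2.82−5.28)²/(2·0.68²)) = 0.586680·exp(-6.54369) = 0.000844335] × [0.117337] = 9.90717e-05
  L_3 = [(1/(0.94·√(2π)))·exp(−(2.82−8.16)²/(2·0.94²)) = 0.424407·exp(-16.13603) = 4.16861e-08] × [3.13817e-05] = 1.30818e-12
  L_4 = [(1/(1.04·√(2π)))·exp(−(2.82−10.75)²/(2·1.04²)) = 0.383598·exp(-29.07031) = 9.09495e-14] × [3.96667e-10] = 3.60767e-23
Prior × likelihood for each component:
  π_1·L_1 = 0.15 × 0.00833169 = 0.00124975
  π_2·L_2 = 0.44 × 9.90717e-05 = 4.35916e-05
  π_3·L_3 = 0.07 × 1.30818e-12 = 9.15727e-14
  π_4·L_4 = 0.34 × 3.60767e-23 = 1.22661e-23
Normaliser: 0.00124975 + 4.35916e-05 + 9.15727e-14 + 1.22661e-23 = 0.00129334
P(Source 2 | data) = 4.35916e-05 / 0.00129334 ≈ 0.034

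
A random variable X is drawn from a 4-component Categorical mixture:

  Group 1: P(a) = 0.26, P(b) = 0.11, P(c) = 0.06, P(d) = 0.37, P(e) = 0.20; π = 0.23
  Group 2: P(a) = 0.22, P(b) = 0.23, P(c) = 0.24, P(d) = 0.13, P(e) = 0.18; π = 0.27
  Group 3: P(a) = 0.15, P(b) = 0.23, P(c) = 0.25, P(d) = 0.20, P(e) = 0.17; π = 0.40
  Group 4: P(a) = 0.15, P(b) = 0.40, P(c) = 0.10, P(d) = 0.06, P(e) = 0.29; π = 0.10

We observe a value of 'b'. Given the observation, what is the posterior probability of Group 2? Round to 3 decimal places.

Posterior ∝ prior × likelihood, so P(k | x) ∝ π_k f_k(x); normalise over all components.
Component likelihoods at x = 'b':
  p_1 = P(b | comp) = 0.11
  p_2 = P(b | comp) = 0.23
  p_3 = P(b | comp) = 0.23
  p_4 = P(b | comp) = 0.40
Prior × likelihood for each component:
  π_1·p_1 = 0.23 × 0.11 = 0.0253
  π_2·p_2 = 0.27 × 0.23 = 0.0621
  π_3·p_3 = 0.40 × 0.23 = 0.092
  π_4·p_4 = 0.10 × 0.4 = 0.04
Evidence: 0.0253 + 0.0621 + 0.092 + 0.04 = 0.2194
P(Group 2 | data) ≈ 0.283

0.283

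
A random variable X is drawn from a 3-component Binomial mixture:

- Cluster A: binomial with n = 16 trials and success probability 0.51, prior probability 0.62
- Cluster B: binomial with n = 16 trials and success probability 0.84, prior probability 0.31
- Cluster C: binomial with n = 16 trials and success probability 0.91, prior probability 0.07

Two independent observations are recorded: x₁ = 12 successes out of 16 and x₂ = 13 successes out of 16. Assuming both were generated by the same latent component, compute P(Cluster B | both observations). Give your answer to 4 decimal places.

0.9532

By Bayes' theorem, P(k | x) = π_k f_k(x) / Σ_j π_j f_j(x).
Since both observations come from the same component, the likelihood for component k is f_k(x₁)·f_k(x₂).
  L_A = [C(16,12)·0.51^12·0.49^4 = 1820·0.000309629·0.057648 = 0.0324861] × [0.0104037] = 0.000337976
  L_B = [C(16,12)·0.84^12·0.16^4 = 1820·0.12341·0.00065536 = 0.147198] × [0.237782] = 0.0350011
  L_C = [C(16,12)·0.91^12·0.09^4 = 1820·0.322475·6.561e-05 = 0.0385069] × [0.119799] = 0.00461309
Multiply by the mixture weights:
  π_A·L_A = 0.62 × 0.000337976 = 0.000209545
  π_B·L_B = 0.31 × 0.0350011 = 0.0108503
  π_C·L_C = 0.07 × 0.00461309 = 0.000322916
Sum: 0.000209545 + 0.0108503 + 0.000322916 = 0.0113828
So the posterior for Cluster B is 0.0108503 / 0.0113828 ≈ 0.9532.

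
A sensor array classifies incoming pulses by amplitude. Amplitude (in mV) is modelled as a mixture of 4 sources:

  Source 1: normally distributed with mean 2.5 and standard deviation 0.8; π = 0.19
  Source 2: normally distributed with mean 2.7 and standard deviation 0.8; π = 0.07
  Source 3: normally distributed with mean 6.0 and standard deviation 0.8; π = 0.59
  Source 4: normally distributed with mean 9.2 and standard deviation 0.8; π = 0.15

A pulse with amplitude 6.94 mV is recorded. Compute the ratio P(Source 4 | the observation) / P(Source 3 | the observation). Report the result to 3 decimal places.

0.009

The posterior odds equal the prior odds times the likelihood ratio: (w_i/w_j)·(f_i(x)/f_j(x)).
Evaluate each component's likelihood at the observed value:
  f_1 = 1.02127e-07
  f_2 = 3.96419e-07
  f_3 = 0.250047
  f_4 = 0.00922252
Odds = (0.15/0.59) × (0.00922252/0.250047) = 0.254237 × 0.0368832 ≈ 0.009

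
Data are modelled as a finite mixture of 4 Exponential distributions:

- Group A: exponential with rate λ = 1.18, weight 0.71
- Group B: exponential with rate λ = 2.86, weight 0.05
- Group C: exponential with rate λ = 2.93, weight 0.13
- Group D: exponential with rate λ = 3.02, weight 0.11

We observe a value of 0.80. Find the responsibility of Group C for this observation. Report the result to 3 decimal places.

P(component k | x) = P(Z=k)·f_k(x) / marginal(x), where marginal(x) = Σ_j P(Z=j)·f_j(x).
Component likelihoods at x = 0.80:
  f_A = 0.459101
  f_B = 0.290202
  f_C = 0.281113
  f_D = 0.26962
Weight by the priors:
  P(Z=A)·f_A = 0.71 × 0.459101 = 0.325962
  P(Z=B)·f_B = 0.05 × 0.290202 = 0.0145101
  P(Z=C)·f_C = 0.13 × 0.281113 = 0.0365447
  P(Z=D)·f_D = 0.11 × 0.26962 = 0.0296582
Marginal: 0.325962 + 0.0145101 + 0.0365447 + 0.0296582 = 0.406675
P(Group C | data) = 0.0365447 / 0.406675 ≈ 0.090

0.090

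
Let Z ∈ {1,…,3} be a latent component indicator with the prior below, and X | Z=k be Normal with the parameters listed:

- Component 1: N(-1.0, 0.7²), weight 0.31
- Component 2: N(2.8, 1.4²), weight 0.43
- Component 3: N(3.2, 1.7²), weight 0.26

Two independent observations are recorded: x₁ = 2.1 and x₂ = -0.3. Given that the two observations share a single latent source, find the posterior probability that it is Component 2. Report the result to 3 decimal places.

P(component k | x) = π_k·f_k(x) / marginal(x), where marginal(x) = Σ_j π_j·f_j(x).
Since both observations come from the same component, the likelihood for component k is f_k(x₁)·f_k(x₂).
  f_1 = [3.14099e-05] × [0.345672] = 1.08576e-05
  f_2 = [0.251475] × [0.0245525] = 0.00617435
  f_3 = [0.190346] × [0.0281856] = 0.00536503
Prior × likelihood for each component:
  π_1·f_1 = 0.31 × 1.08576e-05 = 3.36584e-06
  π_2·f_2 = 0.43 × 0.00617435 = 0.00265497
  π_3·f_3 = 0.26 × 0.00536503 = 0.00139491
Denominator: 3.36584e-06 + 0.00265497 + 0.00139491 = 0.00405324
Responsibility of Component 2: 0.00265497 / 0.00405324 ≈ 0.655

0.655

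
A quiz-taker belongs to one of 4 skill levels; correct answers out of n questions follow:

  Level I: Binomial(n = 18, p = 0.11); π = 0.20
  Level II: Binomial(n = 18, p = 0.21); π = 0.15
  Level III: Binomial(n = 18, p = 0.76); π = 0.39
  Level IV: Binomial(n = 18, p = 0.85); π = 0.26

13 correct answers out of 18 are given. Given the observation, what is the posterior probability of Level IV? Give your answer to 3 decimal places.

0.214

P(component k | x) = π_k·f_k(x) / marginal(x), where marginal(x) = Σ_j π_j·f_j(x).
Component likelihoods at x = 13 correct answers out of 18:
  f_I = C(18,13)·0.11^13·0.89^5 = 8568·3.45227e-13·0.558406 = 1.65171e-09
  f_II = C(18,13)·0.21^13·0.79^5 = 8568·1.54472e-09·0.307706 = 4.07254e-06
  f_III = C(18,13)·0.76^13·0.24^5 = 8568·0.0282213·0.000796262 = 0.192536
  f_IV = C(18,13)·0.85^13·0.15^5 = 8568·0.120905·7.59375e-05 = 0.078665
Unnormalised posteriors:
  π_I·f_I = 0.20 × 1.65171e-09 = 3.30342e-10
  π_II·f_II = 0.15 × 4.07254e-06 = 6.10882e-07
  π_III·f_III = 0.39 × 0.192536 = 0.0750891
  π_IV·f_IV = 0.26 × 0.078665 = 0.0204529
Marginal: 3.30342e-10 + 6.10882e-07 + 0.0750891 + 0.0204529 = 0.0955426
Responsibility of Level IV: 0.0204529 / 0.0955426 ≈ 0.214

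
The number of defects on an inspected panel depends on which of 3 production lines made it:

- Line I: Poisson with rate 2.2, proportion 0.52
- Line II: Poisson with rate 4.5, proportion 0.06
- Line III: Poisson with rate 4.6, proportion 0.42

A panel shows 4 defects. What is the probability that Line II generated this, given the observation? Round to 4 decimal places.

0.0778

Apply Bayes' rule: the posterior for each component is proportional to its prior times its likelihood at x.
Poisson probabilities:
  L_I = e^(−2.2)·2.2^4/4! = 0.108151
  L_II = e^(−4.5)·4.5^4/4! = 0.189808
  L_III = e^(−4.6)·4.6^4/4! = 0.187528
Prior × likelihood for each component:
  π_I·L_I = 0.52 × 0.108151 = 0.0562387
  π_II·L_II = 0.06 × 0.189808 = 0.0113885
  π_III·L_III = 0.42 × 0.187528 = 0.0787616
Denominator: 0.0562387 + 0.0113885 + 0.0787616 = 0.146389
So the posterior for Line II is 0.0113885 / 0.146389 ≈ 0.0778.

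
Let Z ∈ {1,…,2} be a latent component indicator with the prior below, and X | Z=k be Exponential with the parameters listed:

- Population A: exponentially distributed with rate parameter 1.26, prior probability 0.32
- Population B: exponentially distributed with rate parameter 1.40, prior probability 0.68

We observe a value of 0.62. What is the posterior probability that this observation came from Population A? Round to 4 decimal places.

0.3160

By Bayes' theorem, P(k | x) = π_k f_k(x) / Σ_j π_j f_j(x).
Component likelihoods at x = 0.62:
  p_A = 0.576899
  p_B = 0.587706
Multiply by the mixture weights:
  π_A·p_A = 0.32 × 0.576899 = 0.184608
  π_B·p_B = 0.68 × 0.587706 = 0.39964
Evidence: 0.184608 + 0.39964 = 0.584248
So the posterior for Population A is 0.184608 / 0.584248 ≈ 0.3160.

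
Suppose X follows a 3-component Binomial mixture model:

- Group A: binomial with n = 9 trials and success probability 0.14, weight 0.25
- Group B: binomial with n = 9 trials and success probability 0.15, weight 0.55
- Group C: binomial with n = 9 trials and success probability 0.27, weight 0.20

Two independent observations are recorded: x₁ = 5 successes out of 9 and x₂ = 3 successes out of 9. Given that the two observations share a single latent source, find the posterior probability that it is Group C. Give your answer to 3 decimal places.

Apply Bayes' rule: the posterior for each component is proportional to its prior times its likelihood at x.
Since both observations come from the same component, the likelihood for component k is f_k(x₁)·f_k(x₂).
  f_A = [C(9,5)·0.14^5·0.86^4 = 126·5.37824e-05·0.547008 = 0.00370685] × [0.0932511] = 0.000345668
  f_B = [C(9,5)·0.15^5·0.85^4 = 126·7.59375e-05·0.522006 = 0.00499462] × [0.106922] = 0.000534034
  f_C = [C(9,5)·0.27^5·0.73^4 = 126·0.00143489·0.283982 = 0.0513429] × [0.250212] = 0.0128466
Prior × likelihood for each component:
  w_A·f_A = 0.25 × 0.000345668 = 8.64169e-05
  w_B·f_B = 0.55 × 0.000534034 = 0.000293719
  w_C·f_C = 0.20 × 0.0128466 = 0.00256932
Marginal: 8.64169e-05 + 0.000293719 + 0.00256932 = 0.00294946
P(Group C | x₁, x₂) = 0.00256932 / 0.00294946 ≈ 0.871

0.871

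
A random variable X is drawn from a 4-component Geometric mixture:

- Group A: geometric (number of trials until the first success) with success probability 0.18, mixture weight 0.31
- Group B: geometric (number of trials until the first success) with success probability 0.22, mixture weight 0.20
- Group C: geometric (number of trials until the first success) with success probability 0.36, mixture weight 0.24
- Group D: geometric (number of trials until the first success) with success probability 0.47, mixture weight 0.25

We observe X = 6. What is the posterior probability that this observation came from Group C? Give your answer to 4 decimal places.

Posterior ∝ prior × likelihood, so P(k | x) ∝ P(Z=k) f_k(x); normalise over all components.
Evaluate each component's likelihood at the observed value:
  f_A = 0.0667332
  f_B = 0.0635178
  f_C = 0.0386547
  f_D = 0.0196552
Prior × likelihood for each component:
  P(Z=A)·f_A = 0.31 × 0.0667332 = 0.0206873
  P(Z=B)·f_B = 0.20 × 0.0635178 = 0.0127036
  P(Z=C)·f_C = 0.24 × 0.0386547 = 0.00927713
  P(Z=D)·f_D = 0.25 × 0.0196552 = 0.0049138
Denominator: 0.0206873 + 0.0127036 + 0.00927713 + 0.0049138 = 0.0475818
Responsibility of Group C: 0.00927713 / 0.0475818 ≈ 0.1950

0.1950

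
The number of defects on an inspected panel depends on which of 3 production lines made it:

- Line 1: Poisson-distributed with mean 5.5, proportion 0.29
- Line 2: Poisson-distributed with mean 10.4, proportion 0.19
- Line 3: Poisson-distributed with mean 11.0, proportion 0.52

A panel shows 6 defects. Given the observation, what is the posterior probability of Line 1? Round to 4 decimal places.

0.5910

The responsibility of component k is P(Z=k) f_k(x) divided by Σ_j P(Z=j) f_j(x).
Poisson probabilities:
  L_1 = 0.157117
  L_2 = 0.0534817
  L_3 = 0.0410946
Unnormalised posteriors:
  P(Z=1)·L_1 = 0.29 × 0.157117 = 0.045564
  P(Z=2)·L_2 = 0.19 × 0.0534817 = 0.0101615
  P(Z=3)·L_3 = 0.52 × 0.0410946 = 0.0213692
Denominator: 0.045564 + 0.0101615 + 0.0213692 = 0.0770947
Responsibility of Line 1: 0.045564 / 0.0770947 ≈ 0.5910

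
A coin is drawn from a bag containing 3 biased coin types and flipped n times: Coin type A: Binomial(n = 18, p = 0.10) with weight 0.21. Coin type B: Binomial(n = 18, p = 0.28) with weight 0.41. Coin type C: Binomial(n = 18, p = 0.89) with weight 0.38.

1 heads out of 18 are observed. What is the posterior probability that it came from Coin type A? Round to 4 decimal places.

0.8904

The responsibility of component k is π_k f_k(x) divided by Σ_j π_j f_j(x).
Component likelihoods at x = 1 heads out of 18:
  L_A = C(18,1)·0.10^1·0.90^17 = 18·0.1·0.166772 = 0.300189
  L_B = C(18,1)·0.28^1·0.72^17 = 18·0.28·0.00375537 = 0.0189271
  L_C = C(18,1)·0.89^1·0.11^17 = 18·0.89·5.05447e-17 = 8.09726e-16
Multiply by the mixture weights:
  π_A·L_A = 0.21 × 0.300189 = 0.0630397
  π_B·L_B = 0.41 × 0.0189271 = 0.00776009
  π_C·L_C = 0.38 × 8.09726e-16 = 3.07696e-16
Denominator: 0.0630397 + 0.00776009 + 3.07696e-16 = 0.0707998
So the posterior for Coin type A is 0.0630397 / 0.0707998 ≈ 0.8904.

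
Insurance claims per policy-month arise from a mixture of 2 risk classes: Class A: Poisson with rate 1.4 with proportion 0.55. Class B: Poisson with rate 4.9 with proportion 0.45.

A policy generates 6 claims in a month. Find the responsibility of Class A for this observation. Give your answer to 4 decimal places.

0.0215

P(component k | x) = P(Z=k)·f_k(x) / marginal(x), where marginal(x) = Σ_j P(Z=j)·f_j(x).
Poisson probabilities:
  p_A = 0.00257883
  p_B = 0.143153
Weight by the priors:
  P(Z=A)·p_A = 0.55 × 0.00257883 = 0.00141836
  P(Z=B)·p_B = 0.45 × 0.143153 = 0.0644189
Marginal: 0.00141836 + 0.0644189 = 0.0658373
P(Class A | x) = 0.00141836 / 0.0658373 ≈ 0.0215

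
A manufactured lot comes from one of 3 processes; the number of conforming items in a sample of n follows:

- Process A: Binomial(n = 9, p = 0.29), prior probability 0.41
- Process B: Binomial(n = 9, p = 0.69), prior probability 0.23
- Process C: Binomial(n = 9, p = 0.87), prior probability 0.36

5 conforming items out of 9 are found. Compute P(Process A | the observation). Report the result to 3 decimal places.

By Bayes' theorem, P(k | x) = P(Z=k) f_k(x) / Σ_j P(Z=j) f_j(x).
Evaluate each component's likelihood at the observed value:
  p_A = 0.0656741
  p_B = 0.181996
  p_C = 0.0179366
Multiply by the mixture weights:
  P(Z=A)·p_A = 0.41 × 0.0656741 = 0.0269264
  P(Z=B)·p_B = 0.23 × 0.181996 = 0.0418592
  P(Z=C)·p_C = 0.36 × 0.0179366 = 0.00645718
Denominator: 0.0269264 + 0.0418592 + 0.00645718 = 0.0752427
P(Process A | x) ≈ 0.358

0.358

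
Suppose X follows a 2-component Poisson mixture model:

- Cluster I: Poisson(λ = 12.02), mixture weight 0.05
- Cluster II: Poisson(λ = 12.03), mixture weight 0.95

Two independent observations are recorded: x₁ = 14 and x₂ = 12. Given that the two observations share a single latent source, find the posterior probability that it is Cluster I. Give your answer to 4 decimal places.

0.0499

Posterior ∝ prior × likelihood, so P(k | x) ∝ π_k f_k(x); normalise over all components.
Since both observations come from the same component, the likelihood for component k is f_k(x₁)·f_k(x₂).
  p_I = [e^(−12.02)·12.02^14/14! = 0.0907893] × [0.114366] = 0.0103832
  p_II = [e^(−12.03)·12.03^14/14! = 0.0909385] × [0.114364] = 0.0104001
Multiply by the mixture weights:
  π_I·p_I = 0.05 × 0.0103832 = 0.00051916
  π_II·p_II = 0.95 × 0.0104001 = 0.00988006
Evidence: 0.00051916 + 0.00988006 = 0.0103992
P(Cluster I | x₁,x₂) ≈ 0.0499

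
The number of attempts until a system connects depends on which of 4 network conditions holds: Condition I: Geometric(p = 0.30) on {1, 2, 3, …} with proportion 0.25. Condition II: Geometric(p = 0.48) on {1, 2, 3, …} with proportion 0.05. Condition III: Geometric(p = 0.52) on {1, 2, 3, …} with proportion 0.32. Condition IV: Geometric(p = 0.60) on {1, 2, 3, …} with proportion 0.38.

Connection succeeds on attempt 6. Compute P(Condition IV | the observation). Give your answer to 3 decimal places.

0.116

Posterior ∝ prior × likelihood, so P(k | x) ∝ π_k f_k(x); normalise over all components.
Evaluate each component's likelihood at the observed value:
  p_I = 0.050421
  p_II = 0.0182498
  p_III = 0.0132498
  p_IV = 0.006144
Prior × likelihood for each component:
  π_I·p_I = 0.25 × 0.050421 = 0.0126052
  π_II·p_II = 0.05 × 0.0182498 = 0.00091249
  π_III·p_III = 0.32 × 0.0132498 = 0.00423994
  π_IV·p_IV = 0.38 × 0.006144 = 0.00233472
Normaliser: 0.0126052 + 0.00091249 + 0.00423994 + 0.00233472 = 0.0200924
Responsibility of Condition IV: 0.00233472 / 0.0200924 ≈ 0.116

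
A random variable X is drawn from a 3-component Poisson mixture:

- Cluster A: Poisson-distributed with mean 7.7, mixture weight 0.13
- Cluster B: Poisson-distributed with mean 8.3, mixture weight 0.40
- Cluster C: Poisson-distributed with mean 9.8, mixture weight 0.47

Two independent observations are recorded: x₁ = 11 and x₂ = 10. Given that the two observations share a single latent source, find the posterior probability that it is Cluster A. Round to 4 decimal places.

0.0711

The responsibility of component k is w_k f_k(x) divided by Σ_j w_j f_j(x).
Since both observations come from the same component, the likelihood for component k is f_k(x₁)·f_k(x₂).
  L_A = [0.0639992] × [0.0914275] = 0.00585129
  L_B = [0.0801787] × [0.106261] = 0.00851987
  L_C = [0.111236] × [0.124857] = 0.0138886
Weight by the priors:
  w_A·L_A = 0.13 × 0.00585129 = 0.000760667
  w_B·L_B = 0.40 × 0.00851987 = 0.00340795
  w_C·L_C = 0.47 × 0.0138886 = 0.00652762
Normaliser: 0.000760667 + 0.00340795 + 0.00652762 = 0.0106962
P(Cluster A | x₁,x₂) ≈ 0.0711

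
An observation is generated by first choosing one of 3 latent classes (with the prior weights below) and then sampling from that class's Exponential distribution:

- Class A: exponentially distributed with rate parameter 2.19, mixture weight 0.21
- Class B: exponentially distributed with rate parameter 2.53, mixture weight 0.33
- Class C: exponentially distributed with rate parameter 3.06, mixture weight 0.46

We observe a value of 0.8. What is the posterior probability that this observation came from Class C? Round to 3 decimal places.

Posterior ∝ prior × likelihood, so P(k | x) ∝ P(Z=k) f_k(x); normalise over all components.
Exponential densities:
  p_A = 2.19·e^(−2.19·0.8) = 2.19·e^(−1.7520) = 0.379805
  p_B = 2.53·e^(−2.53·0.8) = 2.53·e^(−2.0240) = 0.334279
  p_C = 3.06·e^(−3.06·0.8) = 3.06·e^(−2.4480) = 0.264587
Unnormalised posteriors:
  P(Z=A)·p_A = 0.21 × 0.379805 = 0.079759
  P(Z=B)·p_B = 0.33 × 0.334279 = 0.110312
  P(Z=C)·p_C = 0.46 × 0.264587 = 0.12171
Denominator: 0.079759 + 0.110312 + 0.12171 = 0.311781
Responsibility of Class C: 0.12171 / 0.311781 ≈ 0.390

0.390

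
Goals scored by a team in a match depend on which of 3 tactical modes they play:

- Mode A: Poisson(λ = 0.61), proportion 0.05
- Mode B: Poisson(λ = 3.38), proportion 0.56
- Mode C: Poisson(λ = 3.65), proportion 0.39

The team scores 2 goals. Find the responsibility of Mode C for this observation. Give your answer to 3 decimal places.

By Bayes' theorem, P(k | x) = π_k f_k(x) / Σ_j π_j f_j(x).
Poisson probabilities:
  p_A = e^(−0.61)·0.61^2/2! = 0.10109
  p_B = e^(−3.38)·3.38^2/2! = 0.194486
  p_C = e^(−3.65)·3.65^2/2! = 0.173133
Prior × likelihood for each component:
  π_A·p_A = 0.05 × 0.10109 = 0.00505452
  π_B·p_B = 0.56 × 0.194486 = 0.108912
  π_C·p_C = 0.39 × 0.173133 = 0.067522
Sum: 0.00505452 + 0.108912 + 0.067522 = 0.181489
P(Mode C | 2 goals) ≈ 0.372

0.372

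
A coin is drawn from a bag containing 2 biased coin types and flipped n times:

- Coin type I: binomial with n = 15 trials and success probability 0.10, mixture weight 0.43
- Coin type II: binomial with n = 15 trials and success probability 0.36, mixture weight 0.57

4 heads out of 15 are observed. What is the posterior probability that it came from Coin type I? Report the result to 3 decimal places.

Posterior ∝ prior × likelihood, so P(k | x) ∝ π_k f_k(x); normalise over all components.
Binomial probabilities:
  f_I = 0.0428351
  f_II = 0.16917
Prior × likelihood for each component:
  π_I·f_I = 0.43 × 0.0428351 = 0.0184191
  π_II·f_II = 0.57 × 0.16917 = 0.0964267
Sum: 0.0184191 + 0.0964267 = 0.114846
So the posterior for Coin type I is 0.0184191 / 0.114846 ≈ 0.160.

0.160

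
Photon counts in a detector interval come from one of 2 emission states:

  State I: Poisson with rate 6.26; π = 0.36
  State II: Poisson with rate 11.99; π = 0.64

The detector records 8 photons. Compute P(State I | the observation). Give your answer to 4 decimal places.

Apply Bayes' rule: the posterior for each component is proportional to its prior times its likelihood at x.
Poisson probabilities:
  f_I = e^(−6.26)·6.26^8/8! = 0.111787
  f_II = e^(−11.99)·11.99^8/8! = 0.0657419
Prior × likelihood for each component:
  π_I·f_I = 0.36 × 0.111787 = 0.0402433
  π_II·f_II = 0.64 × 0.0657419 = 0.0420748
Evidence: 0.0402433 + 0.0420748 = 0.0823181
Responsibility of State I: 0.0402433 / 0.0823181 ≈ 0.4889

0.4889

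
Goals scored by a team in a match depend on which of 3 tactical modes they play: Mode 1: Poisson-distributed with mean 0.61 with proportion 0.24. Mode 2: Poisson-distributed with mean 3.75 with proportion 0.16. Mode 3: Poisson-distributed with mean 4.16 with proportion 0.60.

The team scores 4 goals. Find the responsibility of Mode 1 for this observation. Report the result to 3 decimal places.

0.005

P(component k | x) = π_k·f_k(x) / marginal(x), where marginal(x) = Σ_j π_j·f_j(x).
Component likelihoods at x = 4 goals:
  p_1 = e^(−0.61)·0.61^4/4! = 0.00313465
  p_2 = e^(−3.75)·3.75^4/4! = 0.19378
  p_3 = e^(−4.16)·4.16^4/4! = 0.194759
Prior × likelihood for each component:
  π_1·p_1 = 0.24 × 0.00313465 = 0.000752315
  π_2·p_2 = 0.16 × 0.19378 = 0.0310048
  π_3·p_3 = 0.60 × 0.194759 = 0.116855
Evidence: 0.000752315 + 0.0310048 + 0.116855 = 0.148612
So the posterior for Mode 1 is 0.000752315 / 0.148612 ≈ 0.005.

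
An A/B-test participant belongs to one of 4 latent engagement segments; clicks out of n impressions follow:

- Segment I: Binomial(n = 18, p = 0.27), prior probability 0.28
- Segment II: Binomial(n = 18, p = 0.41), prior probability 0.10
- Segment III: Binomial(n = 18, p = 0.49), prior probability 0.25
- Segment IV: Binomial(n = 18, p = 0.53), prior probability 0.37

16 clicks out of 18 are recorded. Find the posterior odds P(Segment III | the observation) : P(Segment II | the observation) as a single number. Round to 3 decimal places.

Only the two components matter; the odds are (π_i f_i(x)) / (π_j f_j(x)).
Component likelihoods at x = 16 clicks out of 18:
  p_I = C(18,16)·0.27^16·0.73^2 = 153·7.97664e-10·0.5329 = 6.50365e-08
  p_II = C(18,16)·0.41^16·0.59^2 = 153·6.3759e-07·0.3481 = 3.39576e-05
  p_III = C(18,16)·0.49^16·0.51^2 = 153·1.10443e-05·0.2601 = 0.00043951
  p_IV = C(18,16)·0.53^16·0.47^2 = 153·3.87627e-05·0.2209 = 0.00131009
0.000109878 / 3.39576e-06 ≈ 32.357

32.357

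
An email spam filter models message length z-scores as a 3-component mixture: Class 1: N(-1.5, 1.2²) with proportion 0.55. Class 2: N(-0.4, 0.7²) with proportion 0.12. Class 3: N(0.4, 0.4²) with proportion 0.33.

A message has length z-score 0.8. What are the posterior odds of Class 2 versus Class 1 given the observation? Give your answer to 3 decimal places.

0.540

Only the two components matter; the odds are (P(Z=i) f_i(x)) / (P(Z=j) f_j(x)).
Evaluate each component's likelihood at the observed value:
  f_1 = 0.0529681
  f_2 = 0.131119
  f_3 = 0.604927
Odds = (0.12/0.55) × (0.131119/0.0529681) = 0.218182 × 2.47543 ≈ 0.540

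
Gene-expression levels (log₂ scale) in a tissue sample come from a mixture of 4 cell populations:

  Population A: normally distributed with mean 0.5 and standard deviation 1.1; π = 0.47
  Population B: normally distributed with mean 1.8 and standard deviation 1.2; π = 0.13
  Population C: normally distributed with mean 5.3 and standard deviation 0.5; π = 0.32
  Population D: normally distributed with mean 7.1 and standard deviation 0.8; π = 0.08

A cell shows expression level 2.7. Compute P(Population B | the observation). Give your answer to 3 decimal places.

0.586

By Bayes' theorem, P(k | x) = π_k f_k(x) / Σ_j π_j f_j(x).
Component likelihoods at x = 2.7:
  L_A = 0.0490827
  L_B = 0.250948
  L_C = 1.07221e-06
  L_D = 1.34622e-07
Weight by the priors:
  π_A·L_A = 0.47 × 0.0490827 = 0.0230689
  π_B·L_B = 0.13 × 0.250948 = 0.0326232
  π_C·L_C = 0.32 × 1.07221e-06 = 3.43106e-07
  π_D·L_D = 0.08 × 1.34622e-07 = 1.07698e-08
Marginal: 0.0230689 + 0.0326232 + 3.43106e-07 + 1.07698e-08 = 0.0556924
P(Population B | 2.7) = 0.0326232 / 0.0556924 ≈ 0.586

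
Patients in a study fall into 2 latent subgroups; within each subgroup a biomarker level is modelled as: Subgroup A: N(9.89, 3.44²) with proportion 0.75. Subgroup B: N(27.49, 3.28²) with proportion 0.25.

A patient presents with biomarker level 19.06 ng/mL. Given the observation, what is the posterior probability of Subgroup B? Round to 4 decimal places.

Posterior ∝ prior × likelihood, so P(k | x) ∝ w_k f_k(x); normalise over all components.
Normal densities:
  L_A = (1/(3.44·√(2π)))·exp(−(19.06−9.89)²/(2·3.44²)) = 0.115972·exp(-3.55297) = 0.00332136
  L_B = (1/(3.28·√(2π)))·exp(−(19.06−27.49)²/(2·3.28²)) = 0.121629·exp(-3.30276) = 0.00447367
Weight by the priors:
  w_A·L_A = 0.75 × 0.00332136 = 0.00249102
  w_B·L_B = 0.25 × 0.00447367 = 0.00111842
Sum: 0.00249102 + 0.00111842 = 0.00360944
P(Subgroup B | x) = 0.00111842 / 0.00360944 ≈ 0.3099

0.3099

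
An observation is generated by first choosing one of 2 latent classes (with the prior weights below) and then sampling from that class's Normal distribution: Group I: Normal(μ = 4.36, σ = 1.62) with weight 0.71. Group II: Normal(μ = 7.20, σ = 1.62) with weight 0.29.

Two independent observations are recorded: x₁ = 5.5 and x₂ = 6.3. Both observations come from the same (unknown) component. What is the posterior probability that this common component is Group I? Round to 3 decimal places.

The responsibility of component k is P(Z=k) f_k(x) divided by Σ_j P(Z=j) f_j(x).
Since both observations come from the same component, the likelihood for component k is f_k(x₁)·f_k(x₂).
  L_I = [(1/(1.62·√(2π)))·exp(−(5.5−4.36)²/(2·1.62²)) = 0.246261·exp(-0.24760) = 0.192249] × [0.120223] = 0.0231128
  L_II = [(1/(1.62·√(2π)))·exp(−(5.5−7.20)²/(2·1.62²)) = 0.246261·exp(-0.55060) = 0.141995] × [0.211045] = 0.0299672
Weight by the priors:
  P(Z=I)·L_I = 0.71 × 0.0231128 = 0.0164101
  P(Z=II)·L_II = 0.29 × 0.0299672 = 0.00869048
Marginal: 0.0164101 + 0.00869048 = 0.0251006
Responsibility of Group I: 0.0164101 / 0.0251006 ≈ 0.654

0.654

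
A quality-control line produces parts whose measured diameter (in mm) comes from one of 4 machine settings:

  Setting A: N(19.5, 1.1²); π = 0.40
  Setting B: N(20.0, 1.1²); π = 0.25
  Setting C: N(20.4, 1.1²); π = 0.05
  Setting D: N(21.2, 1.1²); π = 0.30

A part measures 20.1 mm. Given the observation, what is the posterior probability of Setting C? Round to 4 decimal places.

The responsibility of component k is P(Z=k) f_k(x) divided by Σ_j P(Z=j) f_j(x).
Component likelihoods at x = 20.1 mm:
  p_A = 0.312544
  p_B = 0.361179
  p_C = 0.349435
  p_D = 0.219973
Multiply by the mixture weights:
  P(Z=A)·p_A = 0.40 × 0.312544 = 0.125018
  P(Z=B)·p_B = 0.25 × 0.361179 = 0.0902948
  P(Z=C)·p_C = 0.05 × 0.349435 = 0.0174717
  P(Z=D)·p_D = 0.30 × 0.219973 = 0.065992
Evidence: 0.125018 + 0.0902948 + 0.0174717 + 0.065992 = 0.298776
So the posterior for Setting C is 0.0174717 / 0.298776 ≈ 0.0585.

0.0585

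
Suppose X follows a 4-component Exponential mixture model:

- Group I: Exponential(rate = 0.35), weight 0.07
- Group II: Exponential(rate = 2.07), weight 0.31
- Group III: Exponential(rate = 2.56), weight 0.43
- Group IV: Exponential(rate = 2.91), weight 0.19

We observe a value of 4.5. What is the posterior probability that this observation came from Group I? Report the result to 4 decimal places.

P(component k | x) = w_k·f_k(x) / marginal(x), where marginal(x) = Σ_j w_j·f_j(x).
Component likelihoods at x = 4.5:
  f_I = 0.0724526
  f_II = 0.000186431
  f_III = 2.54195e-05
  f_IV = 5.98145e-06
Unnormalised posteriors:
  w_I·f_I = 0.07 × 0.0724526 = 0.00507169
  w_II·f_II = 0.31 × 0.000186431 = 5.77935e-05
  w_III·f_III = 0.43 × 2.54195e-05 = 1.09304e-05
  w_IV·f_IV = 0.19 × 5.98145e-06 = 1.13648e-06
Normaliser: 0.00507169 + 5.77935e-05 + 1.09304e-05 + 1.13648e-06 = 0.00514155
P(Group I | 4.5) ≈ 0.9864

0.9864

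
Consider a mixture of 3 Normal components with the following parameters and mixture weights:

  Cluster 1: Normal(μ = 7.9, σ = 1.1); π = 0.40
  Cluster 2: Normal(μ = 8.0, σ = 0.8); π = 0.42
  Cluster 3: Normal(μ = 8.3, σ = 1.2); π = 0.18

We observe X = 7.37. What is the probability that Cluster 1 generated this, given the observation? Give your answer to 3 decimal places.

By Bayes' theorem, P(k | x) = P(Z=k) f_k(x) / Σ_j P(Z=j) f_j(x).
Evaluate each component's likelihood at the observed value:
  f_1 = (1/(1.1·√(2π)))·exp(−(7.37−7.9)²/(2·1.1²)) = 0.362675·exp(-0.11607) = 0.322929
  f_2 = (1/(0.8·√(2π)))·exp(−(7.37−8.0)²/(2·0.8²)) = 0.498678·exp(-0.31008) = 0.365725
  f_3 = (1/(1.2·√(2π)))·exp(−(7.37−8.3)²/(2·1.2²)) = 0.332452·exp(-0.30031) = 0.246209
Multiply by the mixture weights:
  P(Z=1)·f_1 = 0.40 × 0.322929 = 0.129172
  P(Z=2)·f_2 = 0.42 × 0.365725 = 0.153605
  P(Z=3)·f_3 = 0.18 × 0.246209 = 0.0443177
Marginal: 0.129172 + 0.153605 + 0.0443177 = 0.327094
So the posterior for Cluster 1 is 0.129172 / 0.327094 ≈ 0.395.

0.395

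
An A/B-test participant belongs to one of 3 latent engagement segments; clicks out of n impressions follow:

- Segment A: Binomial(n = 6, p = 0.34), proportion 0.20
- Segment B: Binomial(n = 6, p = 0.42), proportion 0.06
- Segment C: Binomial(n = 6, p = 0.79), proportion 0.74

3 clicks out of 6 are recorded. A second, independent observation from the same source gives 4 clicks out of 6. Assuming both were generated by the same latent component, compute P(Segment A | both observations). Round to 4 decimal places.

0.1639

By Bayes' theorem, P(k | x) = P(Z=k) f_k(x) / Σ_j P(Z=j) f_j(x).
Since both observations come from the same component, the likelihood for component k is f_k(x₁)·f_k(x₂).
  L_A = [0.225995] × [0.0873162] = 0.019733
  L_B = [0.289109] × [0.157016] = 0.0453948
  L_C = [0.0913207] × [0.257655] = 0.0235292
Weight by the priors:
  P(Z=A)·L_A = 0.20 × 0.019733 = 0.0039466
  P(Z=B)·L_B = 0.06 × 0.0453948 = 0.00272369
  P(Z=C)·L_C = 0.74 × 0.0235292 = 0.0174116
Evidence: 0.0039466 + 0.00272369 + 0.0174116 = 0.0240819
P(Segment A | data) = 0.0039466 / 0.0240819 ≈ 0.1639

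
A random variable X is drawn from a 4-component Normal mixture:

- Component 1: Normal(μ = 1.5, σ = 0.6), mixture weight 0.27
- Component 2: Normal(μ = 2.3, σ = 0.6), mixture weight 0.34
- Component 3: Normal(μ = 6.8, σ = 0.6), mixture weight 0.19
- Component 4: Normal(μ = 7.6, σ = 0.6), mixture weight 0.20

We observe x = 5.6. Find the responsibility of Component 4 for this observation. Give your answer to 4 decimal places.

The responsibility of component k is π_k f_k(x) divided by Σ_j π_j f_j(x).
Component likelihoods at x = 5.6:
  f_1 = 4.82158e-11
  f_2 = 1.79496e-07
  f_3 = 0.0899849
  f_4 = 0.00257046
Multiply by the mixture weights:
  π_1·f_1 = 0.27 × 4.82158e-11 = 1.30183e-11
  π_2·f_2 = 0.34 × 1.79496e-07 = 6.10286e-08
  π_3·f_3 = 0.19 × 0.0899849 = 0.0170971
  π_4·f_4 = 0.20 × 0.00257046 = 0.000514093
Marginal: 1.30183e-11 + 6.10286e-08 + 0.0170971 + 0.000514093 = 0.0176113
Responsibility of Component 4: 0.000514093 / 0.0176113 ≈ 0.0292

0.0292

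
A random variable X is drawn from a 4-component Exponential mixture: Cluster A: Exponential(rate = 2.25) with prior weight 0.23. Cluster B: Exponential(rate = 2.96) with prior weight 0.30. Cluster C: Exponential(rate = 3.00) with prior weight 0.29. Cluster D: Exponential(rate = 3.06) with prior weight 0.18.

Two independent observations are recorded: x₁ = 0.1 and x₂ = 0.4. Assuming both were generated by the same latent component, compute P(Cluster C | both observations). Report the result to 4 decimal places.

Apply Bayes' rule: the posterior for each component is proportional to its prior times its likelihood at x.
Since both observations come from the same component, the likelihood for component k is f_k(x₁)·f_k(x₂).
  f_A = [1.79666] × [0.914782] = 1.64355
  f_B = [2.20161] × [0.905914] = 1.99447
  f_C = [2.22245] × [0.903583] = 2.00817
  f_D = [2.25334] × [0.899798] = 2.02755
Weight by the priors:
  w_A·f_A = 0.23 × 1.64355 = 0.378017
  w_B·f_B = 0.30 × 1.99447 = 0.598341
  w_C·f_C = 0.29 × 2.00817 = 0.58237
  w_D·f_D = 0.18 × 2.02755 = 0.36496
Normaliser: 0.378017 + 0.598341 + 0.58237 + 0.36496 = 1.92369
So the posterior for Cluster C is 0.58237 / 1.92369 ≈ 0.3027.

0.3027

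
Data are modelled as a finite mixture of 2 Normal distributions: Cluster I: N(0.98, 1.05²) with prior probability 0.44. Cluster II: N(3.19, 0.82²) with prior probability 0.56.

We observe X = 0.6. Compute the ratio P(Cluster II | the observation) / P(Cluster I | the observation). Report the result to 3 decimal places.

Only the two components matter; the odds are (P(Z=i) f_i(x)) / (P(Z=j) f_j(x)).
Normal densities:
  L_I = (1/(1.05·√(2π)))·exp(−(0.6−0.98)²/(2·1.05²)) = 0.379945·exp(-0.06549) = 0.355861
  L_II = (1/(0.82·√(2π)))·exp(−(0.6−3.19)²/(2·0.82²)) = 0.486515·exp(-4.98818) = 0.0033171
Posterior odds = (P(Z=II)·L_II) / (P(Z=I)·L_I) = (0.56·0.0033171) / (0.44·0.355861) = 0.00185758 / 0.156579 ≈ 0.012

0.012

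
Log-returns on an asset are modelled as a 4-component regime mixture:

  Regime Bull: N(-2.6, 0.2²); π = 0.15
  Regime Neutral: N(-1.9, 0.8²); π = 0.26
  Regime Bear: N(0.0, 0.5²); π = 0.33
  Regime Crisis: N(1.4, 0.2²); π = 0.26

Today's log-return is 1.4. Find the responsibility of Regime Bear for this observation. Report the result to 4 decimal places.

0.0100

The responsibility of component k is w_k f_k(x) divided by Σ_j w_j f_j(x).
Component likelihoods at x = 1.4:
  f_Bull = (1/(0.2·√(2π)))·exp(−(1.4−-2.6)²/(2·0.2²)) = 1.994711·exp(-200.00000) = 2.76047e-87
  f_Neutral = (1/(0.8·√(2π)))·exp(−(1.4−-1.9)²/(2·0.8²)) = 0.498678·exp(-8.50781) = 0.000100676
  f_Bear = (1/(0.5·√(2π)))·exp(−(1.4−0.0)²/(2·0.5²)) = 0.797885·exp(-3.92000) = 0.0158309
  f_Crisis = (1/(0.2·√(2π)))·exp(−(1.4−1.4)²/(2·0.2²)) = 1.994711·exp(-0.00000) = 1.99471
Multiply by the mixture weights:
  w_Bull·f_Bull = 0.15 × 2.76047e-87 = 4.14071e-88
  w_Neutral·f_Neutral = 0.26 × 0.000100676 = 2.61756e-05
  w_Bear·f_Bear = 0.33 × 0.0158309 = 0.0052242
  w_Crisis·f_Crisis = 0.26 × 1.99471 = 0.518625
Sum: 4.14071e-88 + 2.61756e-05 + 0.0052242 + 0.518625 = 0.523875
So the posterior for Regime Bear is 0.0052242 / 0.523875 ≈ 0.0100.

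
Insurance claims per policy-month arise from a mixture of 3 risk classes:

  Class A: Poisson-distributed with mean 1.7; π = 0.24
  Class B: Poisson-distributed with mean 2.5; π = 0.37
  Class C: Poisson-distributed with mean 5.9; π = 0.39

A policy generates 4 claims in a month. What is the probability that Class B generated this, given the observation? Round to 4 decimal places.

P(component k | x) = π_k·f_k(x) / marginal(x), where marginal(x) = Σ_j π_j·f_j(x).
Component likelihoods at x = 4 claims:
  f_A = 0.0635746
  f_B = 0.133602
  f_C = 0.138312
Prior × likelihood for each component:
  π_A·f_A = 0.24 × 0.0635746 = 0.0152579
  π_B·f_B = 0.37 × 0.133602 = 0.0494327
  π_C·f_C = 0.39 × 0.138312 = 0.0539416
Normaliser: 0.0152579 + 0.0494327 + 0.0539416 = 0.118632
P(Class B | data) = 0.0494327 / 0.118632 ≈ 0.4167

0.4167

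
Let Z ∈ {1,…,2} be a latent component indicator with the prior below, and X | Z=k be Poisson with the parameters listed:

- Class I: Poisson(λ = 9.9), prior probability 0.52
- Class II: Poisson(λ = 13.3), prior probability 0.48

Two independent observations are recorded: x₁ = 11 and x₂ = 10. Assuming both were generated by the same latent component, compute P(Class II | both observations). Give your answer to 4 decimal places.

The responsibility of component k is π_k f_k(x) divided by Σ_j π_j f_j(x).
Since both observations come from the same component, the likelihood for component k is f_k(x₁)·f_k(x₂).
  p_I = [e^(−9.9)·9.9^11/11! = 0.112542] × [0.125047] = 0.0140731
  p_II = [e^(−13.3)·13.3^11/11! = 0.0966264] × [0.0799166] = 0.00772205
Prior × likelihood for each component:
  π_I·p_I = 0.52 × 0.0140731 = 0.00731801
  π_II·p_II = 0.48 × 0.00772205 = 0.00370658
Evidence: 0.00731801 + 0.00370658 = 0.0110246
Responsibility of Class II: 0.00370658 / 0.0110246 ≈ 0.3362

0.3362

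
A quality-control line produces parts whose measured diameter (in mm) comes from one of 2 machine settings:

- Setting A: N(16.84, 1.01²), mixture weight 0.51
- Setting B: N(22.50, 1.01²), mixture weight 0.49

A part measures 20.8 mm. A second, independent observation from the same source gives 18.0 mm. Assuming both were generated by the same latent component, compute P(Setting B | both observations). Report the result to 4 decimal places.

0.0458

By Bayes' theorem, P(k | x) = P(Z=k) f_k(x) / Σ_j P(Z=j) f_j(x).
Since both observations come from the same component, the likelihood for component k is f_k(x₁)·f_k(x₂).
  f_A = [(1/(1.01·√(2π)))·exp(−(20.8−16.84)²/(2·1.01²)) = 0.394992·exp(-7.68631) = 0.00018133] × [0.204246] = 3.70358e-05
  f_B = [(1/(1.01·√(2π)))·exp(−(20.8−22.50)²/(2·1.01²)) = 0.394992·exp(-1.41653) = 0.0958073] × [1.93197e-05] = 1.85097e-06
Weight by the priors:
  P(Z=A)·f_A = 0.51 × 3.70358e-05 = 1.88882e-05
  P(Z=B)·f_B = 0.49 × 1.85097e-06 = 9.06973e-07
Evidence: 1.88882e-05 + 9.06973e-07 = 1.97952e-05
So the posterior for Setting B is 9.06973e-07 / 1.97952e-05 ≈ 0.0458.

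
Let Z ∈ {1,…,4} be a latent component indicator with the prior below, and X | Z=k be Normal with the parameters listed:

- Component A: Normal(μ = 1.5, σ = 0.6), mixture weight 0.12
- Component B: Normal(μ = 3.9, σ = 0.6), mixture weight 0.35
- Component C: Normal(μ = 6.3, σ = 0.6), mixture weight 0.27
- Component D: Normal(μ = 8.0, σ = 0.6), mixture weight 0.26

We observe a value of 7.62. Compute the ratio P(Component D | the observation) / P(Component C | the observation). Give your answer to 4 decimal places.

8.8614

Since P(k|x) ∝ w_k f_k(x), the posterior odds are w_i f_i(x) / (w_j f_j(x)).
Component likelihoods at x = 7.62:
  L_A = 1.70122e-23
  L_B = 2.98964e-09
  L_C = 0.0591243
  L_D = 0.544075
Posterior odds = (w_D·L_D) / (w_C·L_C) = (0.26·0.544075) / (0.27·0.0591243) = 0.141459 / 0.0159636 ≈ 8.8614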